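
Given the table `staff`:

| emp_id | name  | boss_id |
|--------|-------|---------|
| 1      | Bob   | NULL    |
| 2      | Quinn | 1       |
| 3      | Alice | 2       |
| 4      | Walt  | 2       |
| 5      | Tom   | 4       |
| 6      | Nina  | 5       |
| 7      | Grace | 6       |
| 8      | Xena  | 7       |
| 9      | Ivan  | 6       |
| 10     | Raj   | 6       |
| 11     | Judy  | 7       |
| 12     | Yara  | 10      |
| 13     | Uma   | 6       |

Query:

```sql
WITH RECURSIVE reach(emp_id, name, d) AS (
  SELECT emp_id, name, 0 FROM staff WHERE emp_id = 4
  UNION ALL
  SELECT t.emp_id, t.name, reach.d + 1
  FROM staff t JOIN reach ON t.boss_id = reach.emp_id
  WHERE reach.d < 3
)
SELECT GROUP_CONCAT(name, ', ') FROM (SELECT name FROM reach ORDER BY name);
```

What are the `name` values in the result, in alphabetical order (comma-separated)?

Grace, Ivan, Nina, Raj, Tom, Uma, Walt

Base: emp_id=4 (Walt) at d 0.
Iteration 1: rows with boss_id in {4} -> Tom (id 5, d 1).
Iteration 2: rows with boss_id in {5} -> Nina (id 6, d 2).
Iteration 3: rows with boss_id in {6} -> Grace (id 7, d 3), Ivan (id 9, d 3), Raj (id 10, d 3), Uma (id 13, d 3).
Iteration 4: d < 3 fails for all current rows; recursion stops.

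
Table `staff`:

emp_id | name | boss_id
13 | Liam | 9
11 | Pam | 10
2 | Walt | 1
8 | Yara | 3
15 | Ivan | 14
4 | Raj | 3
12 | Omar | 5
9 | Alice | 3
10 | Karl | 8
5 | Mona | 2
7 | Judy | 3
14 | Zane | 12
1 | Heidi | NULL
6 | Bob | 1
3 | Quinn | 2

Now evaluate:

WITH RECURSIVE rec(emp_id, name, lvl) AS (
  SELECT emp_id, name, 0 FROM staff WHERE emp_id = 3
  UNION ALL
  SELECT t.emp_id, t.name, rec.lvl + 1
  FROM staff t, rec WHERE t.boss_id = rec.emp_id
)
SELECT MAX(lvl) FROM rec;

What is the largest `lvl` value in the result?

Base: emp_id=3 (Quinn) at lvl 0.
Iteration 1: rows with boss_id in {3} -> Raj (id 4, lvl 1), Judy (id 7, lvl 1), Yara (id 8, lvl 1), Alice (id 9, lvl 1).
Iteration 2: rows with boss_id in {4,7,8,9} -> Karl (id 10, lvl 2), Liam (id 13, lvl 2).
Iteration 3: rows with boss_id in {10,13} -> Pam (id 11, lvl 3).
Iteration 4: no rows with boss_id in {11}; recursion stops.
lvl values: 0, 1, 1, 1, 1, 2, 2, 3; the maximum is 3.

3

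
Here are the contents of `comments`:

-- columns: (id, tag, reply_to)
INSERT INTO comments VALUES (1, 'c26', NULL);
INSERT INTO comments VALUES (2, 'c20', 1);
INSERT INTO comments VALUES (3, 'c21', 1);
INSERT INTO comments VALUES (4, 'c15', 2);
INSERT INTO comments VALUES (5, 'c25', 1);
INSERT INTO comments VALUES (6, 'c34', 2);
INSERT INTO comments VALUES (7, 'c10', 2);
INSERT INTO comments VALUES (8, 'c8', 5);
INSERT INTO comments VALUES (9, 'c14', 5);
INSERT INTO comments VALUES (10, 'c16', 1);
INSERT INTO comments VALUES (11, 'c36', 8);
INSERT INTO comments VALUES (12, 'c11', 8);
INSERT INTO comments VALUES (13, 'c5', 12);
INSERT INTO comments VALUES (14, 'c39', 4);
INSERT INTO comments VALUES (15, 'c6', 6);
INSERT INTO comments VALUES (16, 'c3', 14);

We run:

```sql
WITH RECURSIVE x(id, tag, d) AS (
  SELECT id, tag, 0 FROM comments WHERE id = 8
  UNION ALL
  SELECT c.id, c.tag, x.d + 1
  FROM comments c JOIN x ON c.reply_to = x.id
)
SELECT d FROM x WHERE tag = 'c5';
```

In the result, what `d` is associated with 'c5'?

2

Base: id=8 (c8) at d 0.
Iteration 1: rows with reply_to in {8} -> c36 (id 11, d 1), c11 (id 12, d 1).
Iteration 2: rows with reply_to in {11,12} -> c5 (id 13, d 2).
Iteration 3: no rows with reply_to in {13}; recursion stops.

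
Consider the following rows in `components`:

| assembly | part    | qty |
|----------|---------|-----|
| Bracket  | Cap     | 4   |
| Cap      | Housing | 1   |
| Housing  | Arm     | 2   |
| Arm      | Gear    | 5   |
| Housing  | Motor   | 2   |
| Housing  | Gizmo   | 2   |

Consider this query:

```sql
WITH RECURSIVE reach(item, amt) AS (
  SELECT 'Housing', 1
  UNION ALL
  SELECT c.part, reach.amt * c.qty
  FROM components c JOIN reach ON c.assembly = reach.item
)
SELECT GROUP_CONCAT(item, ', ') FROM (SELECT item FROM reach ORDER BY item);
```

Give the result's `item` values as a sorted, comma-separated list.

Arm, Gear, Gizmo, Housing, Motor

Base: (Housing, amt=1).
Iteration 1: components of {Housing} -> Arm = 1*2 = 2, Gizmo = 1*2 = 2, Motor = 1*2 = 2.
Iteration 2: components of {Arm,Gizmo,Motor} -> Gear = 2*5 = 10.
Iteration 3: no further components; recursion stops.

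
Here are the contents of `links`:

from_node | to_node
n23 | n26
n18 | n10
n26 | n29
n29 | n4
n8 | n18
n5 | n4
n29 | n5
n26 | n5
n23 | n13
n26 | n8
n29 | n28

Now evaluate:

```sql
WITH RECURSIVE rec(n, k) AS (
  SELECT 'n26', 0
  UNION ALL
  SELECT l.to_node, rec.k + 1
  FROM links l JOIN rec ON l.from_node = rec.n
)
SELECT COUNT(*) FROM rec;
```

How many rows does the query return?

11

Base: (n26, k=0).
Iteration 1: edges from {n26} -> (n29, k=1), (n5, k=1), (n8, k=1).
Iteration 2: edges from {n29,n5,n8} -> (n18, k=2), (n28, k=2), (n4, k=2) x2, (n5, k=2). [UNION ALL keeps all 5 new rows, including repeats]
Iteration 3: edges from {n18,n28,n4,n5} -> (n10, k=3), (n4, k=3).
Iteration 4: no outgoing edges from {n10,n4}; recursion stops.
Total rows emitted: 11.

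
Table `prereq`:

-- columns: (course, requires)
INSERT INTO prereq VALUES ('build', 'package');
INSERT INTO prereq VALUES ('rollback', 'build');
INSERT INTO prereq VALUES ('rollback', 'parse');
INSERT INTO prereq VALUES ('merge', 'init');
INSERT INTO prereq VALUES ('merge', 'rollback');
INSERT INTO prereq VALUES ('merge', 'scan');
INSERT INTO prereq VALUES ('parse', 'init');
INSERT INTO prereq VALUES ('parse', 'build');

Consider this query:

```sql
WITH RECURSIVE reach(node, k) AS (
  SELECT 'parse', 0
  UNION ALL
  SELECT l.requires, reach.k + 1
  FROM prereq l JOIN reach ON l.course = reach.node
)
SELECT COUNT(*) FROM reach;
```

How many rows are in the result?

4

Base: (parse, k=0).
Iteration 1: edges from {parse} -> (build, k=1), (init, k=1).
Iteration 2: edges from {build,init} -> (package, k=2).
Iteration 3: no outgoing edges from {package}; recursion stops.
Total rows emitted: 4.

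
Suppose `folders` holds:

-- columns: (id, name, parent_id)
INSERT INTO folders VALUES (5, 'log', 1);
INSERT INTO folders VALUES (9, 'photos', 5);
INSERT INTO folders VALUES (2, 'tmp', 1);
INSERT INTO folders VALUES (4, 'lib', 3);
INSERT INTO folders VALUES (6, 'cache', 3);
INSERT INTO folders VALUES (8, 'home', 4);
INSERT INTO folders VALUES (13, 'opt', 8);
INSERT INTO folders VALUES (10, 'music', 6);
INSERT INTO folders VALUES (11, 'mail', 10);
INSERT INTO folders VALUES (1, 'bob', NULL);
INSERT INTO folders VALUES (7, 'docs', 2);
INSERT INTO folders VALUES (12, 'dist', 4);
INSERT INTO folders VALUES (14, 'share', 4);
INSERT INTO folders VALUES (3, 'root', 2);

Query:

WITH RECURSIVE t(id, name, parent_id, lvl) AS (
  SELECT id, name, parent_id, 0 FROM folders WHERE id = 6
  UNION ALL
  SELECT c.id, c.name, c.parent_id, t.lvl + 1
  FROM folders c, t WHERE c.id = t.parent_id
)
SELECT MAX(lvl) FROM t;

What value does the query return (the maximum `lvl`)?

Base: id=6 (cache), parent_id=3, lvl 0.
Iteration 1: join on id=3 -> root (id 3, parent_id=2, lvl 1).
Iteration 2: join on id=2 -> tmp (id 2, parent_id=1, lvl 2).
Iteration 3: join on id=1 -> bob (id 1, parent_id=NULL, lvl 3).
Iteration 4: parent_id is NULL; no match; recursion stops.
lvl values: 0, 1, 2, 3; the maximum is 3.

3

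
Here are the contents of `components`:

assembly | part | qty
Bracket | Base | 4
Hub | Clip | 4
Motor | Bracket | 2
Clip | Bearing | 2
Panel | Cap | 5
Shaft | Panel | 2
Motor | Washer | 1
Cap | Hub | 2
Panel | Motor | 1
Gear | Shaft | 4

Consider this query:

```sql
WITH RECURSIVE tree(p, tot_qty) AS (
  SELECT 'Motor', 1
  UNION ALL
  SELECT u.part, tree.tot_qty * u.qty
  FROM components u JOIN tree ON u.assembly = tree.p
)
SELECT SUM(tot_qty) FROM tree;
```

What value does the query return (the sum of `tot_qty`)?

Base: (Motor, tot_qty=1).
Iteration 1: components of {Motor} -> Bracket = 1*2 = 2, Washer = 1*1 = 1.
Iteration 2: components of {Bracket,Washer} -> Base = 2*4 = 8.
Iteration 3: no further components; recursion stops.
SUM(tot_qty) = 1 + 2 + 1 + 8 = 12.

12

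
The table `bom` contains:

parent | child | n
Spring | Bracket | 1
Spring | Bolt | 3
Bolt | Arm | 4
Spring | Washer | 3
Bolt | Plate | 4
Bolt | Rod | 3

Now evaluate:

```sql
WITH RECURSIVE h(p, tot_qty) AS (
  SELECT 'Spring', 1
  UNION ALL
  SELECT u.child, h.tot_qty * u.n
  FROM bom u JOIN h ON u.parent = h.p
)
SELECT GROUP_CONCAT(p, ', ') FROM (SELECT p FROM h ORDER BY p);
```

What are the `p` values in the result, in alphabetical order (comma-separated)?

Base: (Spring, tot_qty=1).
Iteration 1: components of {Spring} -> Bolt = 1*3 = 3, Bracket = 1*1 = 1, Washer = 1*3 = 3.
Iteration 2: components of {Bolt,Bracket,Washer} -> Arm = 3*4 = 12, Plate = 3*4 = 12, Rod = 3*3 = 9.
Iteration 3: no further components; recursion stops.

Arm, Bolt, Bracket, Plate, Rod, Spring, Washer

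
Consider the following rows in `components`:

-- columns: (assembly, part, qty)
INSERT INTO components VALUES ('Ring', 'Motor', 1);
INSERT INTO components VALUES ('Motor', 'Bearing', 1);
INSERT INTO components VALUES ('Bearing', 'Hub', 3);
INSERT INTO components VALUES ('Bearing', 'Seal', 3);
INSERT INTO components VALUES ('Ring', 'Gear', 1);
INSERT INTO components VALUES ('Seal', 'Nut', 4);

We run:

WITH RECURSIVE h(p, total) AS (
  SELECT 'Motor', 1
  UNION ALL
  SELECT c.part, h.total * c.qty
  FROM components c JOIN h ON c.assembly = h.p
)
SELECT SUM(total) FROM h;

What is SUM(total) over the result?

Base: (Motor, total=1).
Iteration 1: components of {Motor} -> Bearing = 1*1 = 1.
Iteration 2: components of {Bearing} -> Hub = 1*3 = 3, Seal = 1*3 = 3.
Iteration 3: components of {Hub,Seal} -> Nut = 3*4 = 12.
Iteration 4: no further components; recursion stops.
SUM(total) = 1 + 1 + 3 + 3 + 12 = 20.

20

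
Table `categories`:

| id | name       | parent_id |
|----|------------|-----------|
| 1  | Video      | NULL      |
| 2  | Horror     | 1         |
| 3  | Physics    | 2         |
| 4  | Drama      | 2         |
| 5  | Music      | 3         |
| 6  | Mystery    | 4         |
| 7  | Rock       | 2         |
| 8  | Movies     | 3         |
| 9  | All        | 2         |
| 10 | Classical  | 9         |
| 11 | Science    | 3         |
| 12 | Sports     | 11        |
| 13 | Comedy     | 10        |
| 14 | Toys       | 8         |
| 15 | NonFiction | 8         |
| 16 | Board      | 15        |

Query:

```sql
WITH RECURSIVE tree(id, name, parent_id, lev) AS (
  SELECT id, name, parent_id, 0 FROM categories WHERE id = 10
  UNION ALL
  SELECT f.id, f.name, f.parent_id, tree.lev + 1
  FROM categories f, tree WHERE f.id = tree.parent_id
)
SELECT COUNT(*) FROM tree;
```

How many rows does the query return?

4

Base: id=10 (Classical), parent_id=9, lev 0.
Iteration 1: join on id=9 -> All (id 9, parent_id=2, lev 1).
Iteration 2: join on id=2 -> Horror (id 2, parent_id=1, lev 2).
Iteration 3: join on id=1 -> Video (id 1, parent_id=NULL, lev 3).
Iteration 4: parent_id is NULL; no match; recursion stops.
Total rows emitted: 4.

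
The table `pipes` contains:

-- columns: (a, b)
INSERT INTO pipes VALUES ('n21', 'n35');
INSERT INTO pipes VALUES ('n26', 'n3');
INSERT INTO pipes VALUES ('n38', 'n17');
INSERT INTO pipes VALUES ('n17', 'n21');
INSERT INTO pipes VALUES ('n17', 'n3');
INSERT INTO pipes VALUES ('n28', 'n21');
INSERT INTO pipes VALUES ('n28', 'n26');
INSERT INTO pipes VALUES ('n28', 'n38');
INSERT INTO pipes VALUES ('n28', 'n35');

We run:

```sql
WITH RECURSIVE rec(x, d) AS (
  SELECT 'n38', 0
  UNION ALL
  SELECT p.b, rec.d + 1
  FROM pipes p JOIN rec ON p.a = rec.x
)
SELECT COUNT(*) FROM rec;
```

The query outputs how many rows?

Base: (n38, d=0).
Iteration 1: edges from {n38} -> (n17, d=1).
Iteration 2: edges from {n17} -> (n21, d=2), (n3, d=2).
Iteration 3: edges from {n21,n3} -> (n35, d=3).
Iteration 4: no outgoing edges from {n35}; recursion stops.
Total rows emitted: 5.

5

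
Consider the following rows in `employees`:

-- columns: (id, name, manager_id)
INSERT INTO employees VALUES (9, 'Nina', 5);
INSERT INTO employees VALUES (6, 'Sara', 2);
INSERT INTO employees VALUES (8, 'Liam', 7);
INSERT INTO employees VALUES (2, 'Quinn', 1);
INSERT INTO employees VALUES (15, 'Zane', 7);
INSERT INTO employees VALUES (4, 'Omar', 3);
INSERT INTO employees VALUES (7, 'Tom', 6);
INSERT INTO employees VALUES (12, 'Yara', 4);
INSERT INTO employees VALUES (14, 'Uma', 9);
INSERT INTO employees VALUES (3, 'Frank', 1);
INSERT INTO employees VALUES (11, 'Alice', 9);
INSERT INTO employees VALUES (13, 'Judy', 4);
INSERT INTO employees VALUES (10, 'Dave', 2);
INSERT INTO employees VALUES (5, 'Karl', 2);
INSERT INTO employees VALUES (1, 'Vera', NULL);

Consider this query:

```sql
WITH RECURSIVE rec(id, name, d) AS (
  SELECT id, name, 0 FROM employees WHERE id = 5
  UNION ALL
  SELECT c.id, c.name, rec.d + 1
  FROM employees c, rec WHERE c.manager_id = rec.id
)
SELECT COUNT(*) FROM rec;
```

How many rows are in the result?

4

Base: id=5 (Karl) at d 0.
Iteration 1: rows with manager_id in {5} -> Nina (id 9, d 1).
Iteration 2: rows with manager_id in {9} -> Alice (id 11, d 2), Uma (id 14, d 2).
Iteration 3: no rows with manager_id in {11,14}; recursion stops.
Total rows emitted: 4.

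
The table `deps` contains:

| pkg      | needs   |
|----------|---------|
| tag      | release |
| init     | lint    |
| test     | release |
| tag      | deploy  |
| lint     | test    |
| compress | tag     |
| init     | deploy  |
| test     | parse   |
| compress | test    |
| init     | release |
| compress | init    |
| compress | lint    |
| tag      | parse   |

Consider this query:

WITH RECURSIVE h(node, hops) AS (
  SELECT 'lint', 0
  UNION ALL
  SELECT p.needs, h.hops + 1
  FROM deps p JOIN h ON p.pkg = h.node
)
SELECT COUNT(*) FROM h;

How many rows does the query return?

4

Base: (lint, hops=0).
Iteration 1: edges from {lint} -> (test, hops=1).
Iteration 2: edges from {test} -> (parse, hops=2), (release, hops=2).
Iteration 3: no outgoing edges from {parse,release}; recursion stops.
Total rows emitted: 4.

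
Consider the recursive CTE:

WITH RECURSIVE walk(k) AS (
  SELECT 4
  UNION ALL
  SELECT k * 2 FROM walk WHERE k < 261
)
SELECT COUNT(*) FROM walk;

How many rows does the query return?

8

Base: k=4.
Iteration 1: 4 < 261 holds -> k = 4 * 2 = 8.
Iteration 2: 8 < 261 holds -> k = 8 * 2 = 16.
Iteration 3: 16 < 261 holds -> k = 16 * 2 = 32.
Iteration 4: 32 < 261 holds -> k = 32 * 2 = 64.
Iteration 5: 64 < 261 holds -> k = 64 * 2 = 128.
Iteration 6: 128 < 261 holds -> k = 128 * 2 = 256.
Iteration 7: 256 < 261 holds -> k = 256 * 2 = 512.
Iteration 8: 512 < 261 fails; recursion stops.
Total rows emitted: 8.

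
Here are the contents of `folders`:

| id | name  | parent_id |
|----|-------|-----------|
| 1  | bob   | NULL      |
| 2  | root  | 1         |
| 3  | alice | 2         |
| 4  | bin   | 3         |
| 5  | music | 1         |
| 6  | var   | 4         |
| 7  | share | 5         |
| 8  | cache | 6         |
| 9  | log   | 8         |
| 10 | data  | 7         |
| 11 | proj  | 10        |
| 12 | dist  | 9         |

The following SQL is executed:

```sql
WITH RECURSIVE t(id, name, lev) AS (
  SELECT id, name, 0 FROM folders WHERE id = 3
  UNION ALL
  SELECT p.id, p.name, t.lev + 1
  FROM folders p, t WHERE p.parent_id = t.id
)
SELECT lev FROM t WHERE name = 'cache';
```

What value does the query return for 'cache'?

Base: id=3 (alice) at lev 0.
Iteration 1: rows with parent_id in {3} -> bin (id 4, lev 1).
Iteration 2: rows with parent_id in {4} -> var (id 6, lev 2).
Iteration 3: rows with parent_id in {6} -> cache (id 8, lev 3).
Iteration 4: rows with parent_id in {8} -> log (id 9, lev 4).
Iteration 5: rows with parent_id in {9} -> dist (id 12, lev 5).
Iteration 6: no rows with parent_id in {12}; recursion stops.

3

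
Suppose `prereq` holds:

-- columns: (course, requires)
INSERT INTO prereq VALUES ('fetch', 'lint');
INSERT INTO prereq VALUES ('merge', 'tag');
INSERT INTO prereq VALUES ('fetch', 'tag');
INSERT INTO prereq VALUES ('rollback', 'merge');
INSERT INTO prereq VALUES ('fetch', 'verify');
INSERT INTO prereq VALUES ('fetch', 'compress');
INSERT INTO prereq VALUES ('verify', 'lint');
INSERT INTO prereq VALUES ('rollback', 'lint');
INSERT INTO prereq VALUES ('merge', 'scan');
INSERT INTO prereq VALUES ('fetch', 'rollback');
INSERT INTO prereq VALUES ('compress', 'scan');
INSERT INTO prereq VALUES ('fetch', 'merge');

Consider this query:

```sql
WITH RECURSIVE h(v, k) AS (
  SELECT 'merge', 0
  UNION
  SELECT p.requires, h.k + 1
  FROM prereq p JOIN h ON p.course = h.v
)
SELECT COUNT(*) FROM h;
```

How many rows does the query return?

3

Base: (merge, k=0).
Iteration 1: edges from {merge} -> (scan, k=1), (tag, k=1).
Iteration 2: no outgoing edges from {scan,tag}; recursion stops.
Total rows emitted: 3.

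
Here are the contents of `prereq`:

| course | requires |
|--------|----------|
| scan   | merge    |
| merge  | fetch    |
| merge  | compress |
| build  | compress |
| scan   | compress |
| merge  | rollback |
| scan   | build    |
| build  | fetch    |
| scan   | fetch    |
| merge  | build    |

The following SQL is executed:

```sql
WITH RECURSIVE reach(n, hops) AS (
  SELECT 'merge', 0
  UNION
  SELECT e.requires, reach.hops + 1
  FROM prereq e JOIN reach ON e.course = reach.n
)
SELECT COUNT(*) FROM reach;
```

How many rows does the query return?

Base: (merge, hops=0).
Iteration 1: edges from {merge} -> (build, hops=1), (compress, hops=1), (fetch, hops=1), (rollback, hops=1).
Iteration 2: edges from {build,compress,fetch,rollback} -> (compress, hops=2), (fetch, hops=2).
Iteration 3: no outgoing edges from {compress,fetch}; recursion stops.
Total rows emitted: 7.

7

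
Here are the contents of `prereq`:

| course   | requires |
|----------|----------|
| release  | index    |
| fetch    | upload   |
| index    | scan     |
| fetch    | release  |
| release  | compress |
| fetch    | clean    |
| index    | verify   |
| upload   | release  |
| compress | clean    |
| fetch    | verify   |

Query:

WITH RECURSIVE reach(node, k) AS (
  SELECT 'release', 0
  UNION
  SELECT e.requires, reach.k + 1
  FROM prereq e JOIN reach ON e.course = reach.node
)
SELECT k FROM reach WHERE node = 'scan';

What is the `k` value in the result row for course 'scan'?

2

Base: (release, k=0).
Iteration 1: edges from {release} -> (compress, k=1), (index, k=1).
Iteration 2: edges from {compress,index} -> (clean, k=2), (scan, k=2), (verify, k=2).
Iteration 3: no outgoing edges from {clean,scan,verify}; recursion stops.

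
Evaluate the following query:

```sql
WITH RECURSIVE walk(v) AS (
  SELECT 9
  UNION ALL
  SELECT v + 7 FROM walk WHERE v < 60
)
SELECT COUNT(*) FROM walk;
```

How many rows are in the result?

9

Base: v=9.
Iteration 1: 9 < 60 holds -> v = 9 + 7 = 16.
Iteration 2: 16 < 60 holds -> v = 16 + 7 = 23.
Iteration 3: 23 < 60 holds -> v = 23 + 7 = 30.
Iteration 4: 30 < 60 holds -> v = 30 + 7 = 37.
Iteration 5: 37 < 60 holds -> v = 37 + 7 = 44.
Iteration 6: 44 < 60 holds -> v = 44 + 7 = 51.
Iteration 7: 51 < 60 holds -> v = 51 + 7 = 58.
Iteration 8: 58 < 60 holds -> v = 58 + 7 = 65.
Iteration 9: 65 < 60 fails; recursion stops.
Total rows emitted: 9.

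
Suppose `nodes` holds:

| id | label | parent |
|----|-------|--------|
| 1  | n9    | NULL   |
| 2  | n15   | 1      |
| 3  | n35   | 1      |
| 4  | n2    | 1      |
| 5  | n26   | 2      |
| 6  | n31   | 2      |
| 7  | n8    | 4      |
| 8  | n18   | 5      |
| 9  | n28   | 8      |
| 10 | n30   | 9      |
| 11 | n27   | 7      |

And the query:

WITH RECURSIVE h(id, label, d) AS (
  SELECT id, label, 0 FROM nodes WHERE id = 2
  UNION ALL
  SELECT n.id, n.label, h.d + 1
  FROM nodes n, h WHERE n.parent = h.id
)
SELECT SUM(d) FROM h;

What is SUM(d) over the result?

11

Base: id=2 (n15) at d 0.
Iteration 1: rows with parent in {2} -> n26 (id 5, d 1), n31 (id 6, d 1).
Iteration 2: rows with parent in {5,6} -> n18 (id 8, d 2).
Iteration 3: rows with parent in {8} -> n28 (id 9, d 3).
Iteration 4: rows with parent in {9} -> n30 (id 10, d 4).
Iteration 5: no rows with parent in {10}; recursion stops.
SUM(d) = 0 + 1 + 1 + 2 + 3 + 4 = 11.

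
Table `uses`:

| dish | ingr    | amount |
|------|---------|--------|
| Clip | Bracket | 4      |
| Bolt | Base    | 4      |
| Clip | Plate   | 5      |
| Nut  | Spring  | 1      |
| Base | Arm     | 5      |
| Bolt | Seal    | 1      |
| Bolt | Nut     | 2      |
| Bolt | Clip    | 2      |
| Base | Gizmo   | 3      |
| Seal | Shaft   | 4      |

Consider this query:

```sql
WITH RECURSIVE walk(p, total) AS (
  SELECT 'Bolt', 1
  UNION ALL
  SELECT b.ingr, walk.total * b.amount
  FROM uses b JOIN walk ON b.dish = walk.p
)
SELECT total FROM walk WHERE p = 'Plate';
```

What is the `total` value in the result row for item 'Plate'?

10

Base: (Bolt, total=1).
Iteration 1: components of {Bolt} -> Base = 1*4 = 4, Clip = 1*2 = 2, Nut = 1*2 = 2, Seal = 1*1 = 1.
Iteration 2: components of {Base,Clip,Nut,Seal} -> Arm = 4*5 = 20, Bracket = 2*4 = 8, Gizmo = 4*3 = 12, Plate = 2*5 = 10, Shaft = 1*4 = 4, Spring = 2*1 = 2.
Iteration 3: no further components; recursion stops.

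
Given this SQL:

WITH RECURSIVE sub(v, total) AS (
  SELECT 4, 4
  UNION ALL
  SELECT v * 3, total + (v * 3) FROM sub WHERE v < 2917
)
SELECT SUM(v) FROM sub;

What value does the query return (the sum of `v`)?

13120

Base: v=4, total=4.
Iteration 1: 4 < 2917 holds -> v = 4 * 3 = 12, total = 4 + 12 = 16.
Iteration 2: 12 < 2917 holds -> v = 12 * 3 = 36, total = 16 + 36 = 52.
Iteration 3: 36 < 2917 holds -> v = 36 * 3 = 108, total = 52 + 108 = 160.
Iteration 4: 108 < 2917 holds -> v = 108 * 3 = 324, total = 160 + 324 = 484.
Iteration 5: 324 < 2917 holds -> v = 324 * 3 = 972, total = 484 + 972 = 1456.
Iteration 6: 972 < 2917 holds -> v = 972 * 3 = 2916, total = 1456 + 2916 = 4372.
Iteration 7: 2916 < 2917 holds -> v = 2916 * 3 = 8748, total = 4372 + 8748 = 13120.
Iteration 8: 8748 < 2917 fails; recursion stops.
SUM(v) = 4 + 12 + 36 + 108 + 324 + 972 + 2916 + 8748 = 13120.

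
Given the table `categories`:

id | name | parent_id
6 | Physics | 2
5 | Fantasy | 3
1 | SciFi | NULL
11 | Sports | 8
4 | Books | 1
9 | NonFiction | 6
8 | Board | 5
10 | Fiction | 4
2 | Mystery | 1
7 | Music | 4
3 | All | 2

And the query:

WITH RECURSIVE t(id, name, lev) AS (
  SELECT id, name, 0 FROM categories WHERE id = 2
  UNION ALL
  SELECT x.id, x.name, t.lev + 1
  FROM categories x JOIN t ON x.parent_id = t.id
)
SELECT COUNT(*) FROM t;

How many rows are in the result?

Base: id=2 (Mystery) at lev 0.
Iteration 1: rows with parent_id in {2} -> All (id 3, lev 1), Physics (id 6, lev 1).
Iteration 2: rows with parent_id in {3,6} -> Fantasy (id 5, lev 2), NonFiction (id 9, lev 2).
Iteration 3: rows with parent_id in {5,9} -> Board (id 8, lev 3).
Iteration 4: rows with parent_id in {8} -> Sports (id 11, lev 4).
Iteration 5: no rows with parent_id in {11}; recursion stops.
Total rows emitted: 7.

7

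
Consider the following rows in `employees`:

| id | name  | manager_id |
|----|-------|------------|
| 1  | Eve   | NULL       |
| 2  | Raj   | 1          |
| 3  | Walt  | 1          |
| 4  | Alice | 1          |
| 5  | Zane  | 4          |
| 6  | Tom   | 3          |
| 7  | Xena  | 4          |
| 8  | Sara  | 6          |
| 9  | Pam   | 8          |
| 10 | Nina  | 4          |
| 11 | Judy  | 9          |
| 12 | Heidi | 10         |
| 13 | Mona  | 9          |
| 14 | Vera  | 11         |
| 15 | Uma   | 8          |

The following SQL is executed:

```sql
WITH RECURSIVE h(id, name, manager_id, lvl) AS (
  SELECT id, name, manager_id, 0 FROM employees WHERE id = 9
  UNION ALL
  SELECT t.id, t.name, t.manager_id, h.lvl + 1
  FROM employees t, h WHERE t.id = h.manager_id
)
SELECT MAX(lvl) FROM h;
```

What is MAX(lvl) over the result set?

Base: id=9 (Pam), manager_id=8, lvl 0.
Iteration 1: join on id=8 -> Sara (id 8, manager_id=6, lvl 1).
Iteration 2: join on id=6 -> Tom (id 6, manager_id=3, lvl 2).
Iteration 3: join on id=3 -> Walt (id 3, manager_id=1, lvl 3).
Iteration 4: join on id=1 -> Eve (id 1, manager_id=NULL, lvl 4).
Iteration 5: manager_id is NULL; no match; recursion stops.
lvl values: 0, 1, 2, 3, 4; the maximum is 4.

4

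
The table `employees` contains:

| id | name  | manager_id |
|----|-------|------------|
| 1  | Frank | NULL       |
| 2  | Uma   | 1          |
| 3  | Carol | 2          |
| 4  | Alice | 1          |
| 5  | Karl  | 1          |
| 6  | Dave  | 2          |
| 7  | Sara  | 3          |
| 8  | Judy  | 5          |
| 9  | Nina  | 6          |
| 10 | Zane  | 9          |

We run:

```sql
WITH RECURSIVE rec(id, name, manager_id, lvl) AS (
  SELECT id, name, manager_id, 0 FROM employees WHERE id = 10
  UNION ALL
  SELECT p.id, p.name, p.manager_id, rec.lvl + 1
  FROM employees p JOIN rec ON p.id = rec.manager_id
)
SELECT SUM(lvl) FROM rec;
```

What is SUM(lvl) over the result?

Base: id=10 (Zane), manager_id=9, lvl 0.
Iteration 1: join on id=9 -> Nina (id 9, manager_id=6, lvl 1).
Iteration 2: join on id=6 -> Dave (id 6, manager_id=2, lvl 2).
Iteration 3: join on id=2 -> Uma (id 2, manager_id=1, lvl 3).
Iteration 4: join on id=1 -> Frank (id 1, manager_id=NULL, lvl 4).
Iteration 5: manager_id is NULL; no match; recursion stops.
SUM(lvl) = 0 + 1 + 2 + 3 + 4 = 10.

10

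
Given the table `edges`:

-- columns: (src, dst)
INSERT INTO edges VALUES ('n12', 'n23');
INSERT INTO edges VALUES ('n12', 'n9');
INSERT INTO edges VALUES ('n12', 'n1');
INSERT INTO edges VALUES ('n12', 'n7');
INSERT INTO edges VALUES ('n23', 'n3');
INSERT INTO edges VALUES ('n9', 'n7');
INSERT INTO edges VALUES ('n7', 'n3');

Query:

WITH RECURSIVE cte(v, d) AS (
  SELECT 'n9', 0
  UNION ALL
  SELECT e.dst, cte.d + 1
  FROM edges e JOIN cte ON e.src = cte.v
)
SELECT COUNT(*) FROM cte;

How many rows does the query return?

Base: (n9, d=0).
Iteration 1: edges from {n9} -> (n7, d=1).
Iteration 2: edges from {n7} -> (n3, d=2).
Iteration 3: no outgoing edges from {n3}; recursion stops.
Total rows emitted: 3.

3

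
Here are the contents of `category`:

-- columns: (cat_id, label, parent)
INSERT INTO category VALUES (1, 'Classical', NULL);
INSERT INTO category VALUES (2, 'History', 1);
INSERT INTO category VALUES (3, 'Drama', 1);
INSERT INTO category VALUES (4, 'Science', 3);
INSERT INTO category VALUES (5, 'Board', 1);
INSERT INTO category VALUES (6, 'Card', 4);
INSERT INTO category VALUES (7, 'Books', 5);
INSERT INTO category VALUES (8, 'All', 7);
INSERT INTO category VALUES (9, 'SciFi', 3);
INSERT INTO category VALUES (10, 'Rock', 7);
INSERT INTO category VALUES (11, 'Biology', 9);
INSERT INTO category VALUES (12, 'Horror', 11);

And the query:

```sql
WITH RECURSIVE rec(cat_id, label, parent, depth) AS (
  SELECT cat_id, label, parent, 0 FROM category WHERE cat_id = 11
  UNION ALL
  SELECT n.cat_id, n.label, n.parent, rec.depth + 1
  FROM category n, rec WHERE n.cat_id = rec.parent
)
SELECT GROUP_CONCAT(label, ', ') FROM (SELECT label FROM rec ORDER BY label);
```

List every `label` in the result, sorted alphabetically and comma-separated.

Biology, Classical, Drama, SciFi

Base: cat_id=11 (Biology), parent=9, depth 0.
Iteration 1: join on cat_id=9 -> SciFi (id 9, parent=3, depth 1).
Iteration 2: join on cat_id=3 -> Drama (id 3, parent=1, depth 2).
Iteration 3: join on cat_id=1 -> Classical (id 1, parent=NULL, depth 3).
Iteration 4: parent is NULL; no match; recursion stops.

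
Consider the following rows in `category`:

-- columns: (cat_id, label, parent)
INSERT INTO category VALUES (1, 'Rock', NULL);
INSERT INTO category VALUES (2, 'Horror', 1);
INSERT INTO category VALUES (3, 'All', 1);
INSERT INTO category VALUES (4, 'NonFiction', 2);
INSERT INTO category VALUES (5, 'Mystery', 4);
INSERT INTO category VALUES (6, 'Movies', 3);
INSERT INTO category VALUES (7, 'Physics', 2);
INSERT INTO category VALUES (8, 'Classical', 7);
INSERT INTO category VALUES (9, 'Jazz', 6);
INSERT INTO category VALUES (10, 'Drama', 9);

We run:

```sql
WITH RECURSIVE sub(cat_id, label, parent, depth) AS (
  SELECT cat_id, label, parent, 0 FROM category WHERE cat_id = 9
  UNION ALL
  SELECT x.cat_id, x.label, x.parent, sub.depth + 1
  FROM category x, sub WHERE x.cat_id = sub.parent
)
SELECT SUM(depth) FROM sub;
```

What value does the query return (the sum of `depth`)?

6

Base: cat_id=9 (Jazz), parent=6, depth 0.
Iteration 1: join on cat_id=6 -> Movies (id 6, parent=3, depth 1).
Iteration 2: join on cat_id=3 -> All (id 3, parent=1, depth 2).
Iteration 3: join on cat_id=1 -> Rock (id 1, parent=NULL, depth 3).
Iteration 4: parent is NULL; no match; recursion stops.
SUM(depth) = 0 + 1 + 2 + 3 = 6.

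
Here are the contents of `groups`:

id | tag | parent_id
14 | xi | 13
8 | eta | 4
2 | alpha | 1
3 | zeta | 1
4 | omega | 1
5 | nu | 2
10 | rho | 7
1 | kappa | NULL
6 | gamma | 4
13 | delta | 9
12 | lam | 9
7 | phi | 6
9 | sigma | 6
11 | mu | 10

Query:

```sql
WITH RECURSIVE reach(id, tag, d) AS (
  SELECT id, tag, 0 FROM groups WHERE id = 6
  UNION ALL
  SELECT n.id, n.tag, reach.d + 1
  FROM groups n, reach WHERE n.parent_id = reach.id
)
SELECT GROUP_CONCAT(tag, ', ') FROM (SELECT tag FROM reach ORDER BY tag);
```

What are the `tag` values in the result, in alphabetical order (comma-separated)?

delta, gamma, lam, mu, phi, rho, sigma, xi

Base: id=6 (gamma) at d 0.
Iteration 1: rows with parent_id in {6} -> phi (id 7, d 1), sigma (id 9, d 1).
Iteration 2: rows with parent_id in {7,9} -> rho (id 10, d 2), lam (id 12, d 2), delta (id 13, d 2).
Iteration 3: rows with parent_id in {10,12,13} -> mu (id 11, d 3), xi (id 14, d 3).
Iteration 4: no rows with parent_id in {11,14}; recursion stops.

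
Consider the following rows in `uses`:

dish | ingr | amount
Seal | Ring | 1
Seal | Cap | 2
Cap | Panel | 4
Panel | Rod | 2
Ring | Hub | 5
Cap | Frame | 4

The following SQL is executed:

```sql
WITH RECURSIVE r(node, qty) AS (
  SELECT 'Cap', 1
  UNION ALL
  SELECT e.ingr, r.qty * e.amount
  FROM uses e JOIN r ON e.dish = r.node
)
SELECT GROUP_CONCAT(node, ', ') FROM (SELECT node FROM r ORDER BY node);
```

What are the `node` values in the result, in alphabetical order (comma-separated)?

Base: (Cap, qty=1).
Iteration 1: components of {Cap} -> Frame = 1*4 = 4, Panel = 1*4 = 4.
Iteration 2: components of {Frame,Panel} -> Rod = 4*2 = 8.
Iteration 3: no further components; recursion stops.

Cap, Frame, Panel, Rod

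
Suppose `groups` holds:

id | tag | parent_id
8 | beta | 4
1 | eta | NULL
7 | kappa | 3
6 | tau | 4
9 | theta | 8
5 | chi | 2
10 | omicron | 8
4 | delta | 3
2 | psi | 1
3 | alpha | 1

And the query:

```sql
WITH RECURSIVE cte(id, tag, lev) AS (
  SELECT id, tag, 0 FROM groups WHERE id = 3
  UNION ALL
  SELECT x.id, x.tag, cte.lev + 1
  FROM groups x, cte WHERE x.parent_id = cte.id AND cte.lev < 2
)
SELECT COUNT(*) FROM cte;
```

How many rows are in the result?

Base: id=3 (alpha) at lev 0.
Iteration 1: rows with parent_id in {3} -> delta (id 4, lev 1), kappa (id 7, lev 1).
Iteration 2: rows with parent_id in {4,7} -> tau (id 6, lev 2), beta (id 8, lev 2).
Iteration 3: lev < 2 fails for all current rows; recursion stops.
Total rows emitted: 5.

5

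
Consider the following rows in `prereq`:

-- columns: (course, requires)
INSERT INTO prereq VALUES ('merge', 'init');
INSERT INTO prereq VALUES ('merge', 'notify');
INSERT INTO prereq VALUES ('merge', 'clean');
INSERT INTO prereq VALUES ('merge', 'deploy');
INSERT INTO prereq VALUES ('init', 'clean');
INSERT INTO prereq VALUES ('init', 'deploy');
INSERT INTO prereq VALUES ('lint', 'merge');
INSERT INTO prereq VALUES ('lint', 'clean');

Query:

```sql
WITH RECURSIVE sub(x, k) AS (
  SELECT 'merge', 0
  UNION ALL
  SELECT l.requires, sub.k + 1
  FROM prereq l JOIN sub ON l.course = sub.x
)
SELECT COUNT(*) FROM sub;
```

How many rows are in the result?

Base: (merge, k=0).
Iteration 1: edges from {merge} -> (clean, k=1), (deploy, k=1), (init, k=1), (notify, k=1).
Iteration 2: edges from {clean,deploy,init,notify} -> (clean, k=2), (deploy, k=2).
Iteration 3: no outgoing edges from {clean,deploy}; recursion stops.
Total rows emitted: 7.

7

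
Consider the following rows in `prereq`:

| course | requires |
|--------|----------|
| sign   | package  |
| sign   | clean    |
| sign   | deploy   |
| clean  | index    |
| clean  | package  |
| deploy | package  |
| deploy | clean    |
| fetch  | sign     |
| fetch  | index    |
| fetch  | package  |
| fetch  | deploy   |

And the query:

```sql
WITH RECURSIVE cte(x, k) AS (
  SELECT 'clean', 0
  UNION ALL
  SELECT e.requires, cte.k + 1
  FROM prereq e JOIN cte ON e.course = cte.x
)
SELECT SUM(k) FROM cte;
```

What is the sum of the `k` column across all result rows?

Base: (clean, k=0).
Iteration 1: edges from {clean} -> (index, k=1), (package, k=1).
Iteration 2: no outgoing edges from {index,package}; recursion stops.
SUM(k) = 0 + 1 + 1 = 2.

2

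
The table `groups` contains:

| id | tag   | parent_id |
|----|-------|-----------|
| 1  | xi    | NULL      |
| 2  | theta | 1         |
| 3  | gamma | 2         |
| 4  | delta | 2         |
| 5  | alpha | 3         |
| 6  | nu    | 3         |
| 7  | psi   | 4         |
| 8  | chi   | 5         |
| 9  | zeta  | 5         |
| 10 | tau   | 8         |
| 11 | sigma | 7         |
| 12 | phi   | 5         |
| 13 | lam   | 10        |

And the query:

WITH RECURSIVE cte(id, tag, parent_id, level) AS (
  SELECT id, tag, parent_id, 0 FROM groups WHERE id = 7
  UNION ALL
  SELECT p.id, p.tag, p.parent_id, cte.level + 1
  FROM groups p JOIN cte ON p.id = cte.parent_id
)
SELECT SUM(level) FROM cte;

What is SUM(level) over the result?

Base: id=7 (psi), parent_id=4, level 0.
Iteration 1: join on id=4 -> delta (id 4, parent_id=2, level 1).
Iteration 2: join on id=2 -> theta (id 2, parent_id=1, level 2).
Iteration 3: join on id=1 -> xi (id 1, parent_id=NULL, level 3).
Iteration 4: parent_id is NULL; no match; recursion stops.
SUM(level) = 0 + 1 + 2 + 3 = 6.

6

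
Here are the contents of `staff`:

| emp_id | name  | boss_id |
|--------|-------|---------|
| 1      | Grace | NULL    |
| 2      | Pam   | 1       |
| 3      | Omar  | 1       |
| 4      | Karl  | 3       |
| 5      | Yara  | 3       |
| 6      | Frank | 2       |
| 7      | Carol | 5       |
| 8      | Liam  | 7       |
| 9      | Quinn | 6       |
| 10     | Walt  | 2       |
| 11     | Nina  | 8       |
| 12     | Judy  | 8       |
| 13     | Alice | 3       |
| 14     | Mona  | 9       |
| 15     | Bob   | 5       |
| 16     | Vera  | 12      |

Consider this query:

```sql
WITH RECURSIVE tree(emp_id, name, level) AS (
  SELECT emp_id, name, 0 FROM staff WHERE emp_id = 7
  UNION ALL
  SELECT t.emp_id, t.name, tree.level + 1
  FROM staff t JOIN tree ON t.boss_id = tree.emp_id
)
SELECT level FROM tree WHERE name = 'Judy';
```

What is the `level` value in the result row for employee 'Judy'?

Base: emp_id=7 (Carol) at level 0.
Iteration 1: rows with boss_id in {7} -> Liam (id 8, level 1).
Iteration 2: rows with boss_id in {8} -> Nina (id 11, level 2), Judy (id 12, level 2).
Iteration 3: rows with boss_id in {11,12} -> Vera (id 16, level 3).
Iteration 4: no rows with boss_id in {16}; recursion stops.

2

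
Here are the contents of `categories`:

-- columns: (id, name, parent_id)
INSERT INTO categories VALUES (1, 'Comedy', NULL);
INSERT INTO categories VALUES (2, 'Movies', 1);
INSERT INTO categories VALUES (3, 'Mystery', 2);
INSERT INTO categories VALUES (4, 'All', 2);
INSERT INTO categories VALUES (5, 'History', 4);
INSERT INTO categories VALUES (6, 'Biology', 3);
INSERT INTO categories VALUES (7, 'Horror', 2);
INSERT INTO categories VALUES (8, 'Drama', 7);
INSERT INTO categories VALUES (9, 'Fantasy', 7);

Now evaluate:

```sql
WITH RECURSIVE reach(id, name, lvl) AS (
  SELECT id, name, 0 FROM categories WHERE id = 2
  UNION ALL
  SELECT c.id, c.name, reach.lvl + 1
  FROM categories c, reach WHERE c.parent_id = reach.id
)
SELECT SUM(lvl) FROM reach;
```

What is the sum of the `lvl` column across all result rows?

11

Base: id=2 (Movies) at lvl 0.
Iteration 1: rows with parent_id in {2} -> Mystery (id 3, lvl 1), All (id 4, lvl 1), Horror (id 7, lvl 1).
Iteration 2: rows with parent_id in {3,4,7} -> History (id 5, lvl 2), Biology (id 6, lvl 2), Drama (id 8, lvl 2), Fantasy (id 9, lvl 2).
Iteration 3: no rows with parent_id in {5,6,8,9}; recursion stops.
SUM(lvl) = 0 + 1 + 1 + 1 + 2 + 2 + 2 + 2 = 11.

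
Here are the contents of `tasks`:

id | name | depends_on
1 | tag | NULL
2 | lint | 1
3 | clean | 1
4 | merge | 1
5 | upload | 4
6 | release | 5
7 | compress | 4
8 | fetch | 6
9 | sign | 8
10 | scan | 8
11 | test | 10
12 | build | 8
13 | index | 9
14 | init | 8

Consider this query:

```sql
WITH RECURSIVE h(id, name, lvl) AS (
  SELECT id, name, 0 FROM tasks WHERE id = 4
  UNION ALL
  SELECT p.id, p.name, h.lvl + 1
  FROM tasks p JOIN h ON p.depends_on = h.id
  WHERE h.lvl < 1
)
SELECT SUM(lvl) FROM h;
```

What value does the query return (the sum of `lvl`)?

Base: id=4 (merge) at lvl 0.
Iteration 1: rows with depends_on in {4} -> upload (id 5, lvl 1), compress (id 7, lvl 1).
Iteration 2: lvl < 1 fails for all current rows; recursion stops.
SUM(lvl) = 0 + 1 + 1 = 2.

2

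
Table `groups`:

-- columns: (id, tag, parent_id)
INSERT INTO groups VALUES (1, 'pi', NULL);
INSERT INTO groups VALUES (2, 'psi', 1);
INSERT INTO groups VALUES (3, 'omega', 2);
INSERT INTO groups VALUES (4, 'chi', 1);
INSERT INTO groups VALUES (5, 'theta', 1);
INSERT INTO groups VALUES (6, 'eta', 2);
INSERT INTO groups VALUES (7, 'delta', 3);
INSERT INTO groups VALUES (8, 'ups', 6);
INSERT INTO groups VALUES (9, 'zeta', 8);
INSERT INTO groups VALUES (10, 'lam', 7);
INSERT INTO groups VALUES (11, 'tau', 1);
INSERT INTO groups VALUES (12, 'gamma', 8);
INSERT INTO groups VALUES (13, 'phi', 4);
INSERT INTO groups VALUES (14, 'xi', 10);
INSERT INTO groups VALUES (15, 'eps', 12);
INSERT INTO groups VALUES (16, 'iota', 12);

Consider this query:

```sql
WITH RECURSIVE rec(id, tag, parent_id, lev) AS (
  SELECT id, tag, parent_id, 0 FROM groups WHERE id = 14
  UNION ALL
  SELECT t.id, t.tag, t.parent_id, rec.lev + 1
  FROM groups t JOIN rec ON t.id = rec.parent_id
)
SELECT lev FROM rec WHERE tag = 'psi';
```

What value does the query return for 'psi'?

Base: id=14 (xi), parent_id=10, lev 0.
Iteration 1: join on id=10 -> lam (id 10, parent_id=7, lev 1).
Iteration 2: join on id=7 -> delta (id 7, parent_id=3, lev 2).
Iteration 3: join on id=3 -> omega (id 3, parent_id=2, lev 3).
Iteration 4: join on id=2 -> psi (id 2, parent_id=1, lev 4).
Iteration 5: join on id=1 -> pi (id 1, parent_id=NULL, lev 5).
Iteration 6: parent_id is NULL; no match; recursion stops.

4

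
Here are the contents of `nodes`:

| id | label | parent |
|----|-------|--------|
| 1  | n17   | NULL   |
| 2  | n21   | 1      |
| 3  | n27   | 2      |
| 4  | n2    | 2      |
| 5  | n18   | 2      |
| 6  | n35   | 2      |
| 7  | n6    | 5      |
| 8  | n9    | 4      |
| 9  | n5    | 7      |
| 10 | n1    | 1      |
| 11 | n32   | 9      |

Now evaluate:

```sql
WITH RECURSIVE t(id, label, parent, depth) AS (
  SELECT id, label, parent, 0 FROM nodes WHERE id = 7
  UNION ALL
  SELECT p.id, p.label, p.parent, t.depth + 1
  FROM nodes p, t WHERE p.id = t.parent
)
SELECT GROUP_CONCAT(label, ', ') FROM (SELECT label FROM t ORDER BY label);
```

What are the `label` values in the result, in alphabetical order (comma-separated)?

n17, n18, n21, n6

Base: id=7 (n6), parent=5, depth 0.
Iteration 1: join on id=5 -> n18 (id 5, parent=2, depth 1).
Iteration 2: join on id=2 -> n21 (id 2, parent=1, depth 2).
Iteration 3: join on id=1 -> n17 (id 1, parent=NULL, depth 3).
Iteration 4: parent is NULL; no match; recursion stops.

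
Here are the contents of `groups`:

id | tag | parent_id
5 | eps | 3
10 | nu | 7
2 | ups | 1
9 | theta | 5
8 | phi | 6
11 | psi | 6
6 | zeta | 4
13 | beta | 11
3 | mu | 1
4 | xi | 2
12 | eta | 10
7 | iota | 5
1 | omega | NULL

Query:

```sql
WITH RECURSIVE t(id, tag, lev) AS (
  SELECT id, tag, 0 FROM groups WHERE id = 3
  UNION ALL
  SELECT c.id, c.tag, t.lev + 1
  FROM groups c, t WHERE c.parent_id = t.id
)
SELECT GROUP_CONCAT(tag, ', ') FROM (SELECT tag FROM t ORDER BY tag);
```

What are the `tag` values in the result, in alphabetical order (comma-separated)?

Base: id=3 (mu) at lev 0.
Iteration 1: rows with parent_id in {3} -> eps (id 5, lev 1).
Iteration 2: rows with parent_id in {5} -> iota (id 7, lev 2), theta (id 9, lev 2).
Iteration 3: rows with parent_id in {7,9} -> nu (id 10, lev 3).
Iteration 4: rows with parent_id in {10} -> eta (id 12, lev 4).
Iteration 5: no rows with parent_id in {12}; recursion stops.

eps, eta, iota, mu, nu, theta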